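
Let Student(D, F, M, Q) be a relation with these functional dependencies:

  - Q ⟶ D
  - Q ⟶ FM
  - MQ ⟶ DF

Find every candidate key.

Attribute Q never appears on the right-hand side of any dependency, so Q must belong to every candidate key.
{Q}⁺ = {D, F, M, Q}, which is all of the schema, so {Q} is the only candidate key.

Q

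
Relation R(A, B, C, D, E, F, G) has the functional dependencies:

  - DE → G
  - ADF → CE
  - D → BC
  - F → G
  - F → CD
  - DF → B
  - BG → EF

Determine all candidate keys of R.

AF; ABG; ADE; ADG

Attribute A never appears on the right-hand side of any dependency, so A must belong to every candidate key.
{A}⁺ = {A}, which is not all of the schema, so we must add further attributes.
{A, F}⁺: F→G adds G; F→CD adds C, D; DF→B adds B; BG→EF adds E → {A, B, C, D, E, F, G}. Minimal: {F}⁺ = {B, C, D, E, F, G}; {A}⁺ = {A} — none reach the full schema.
{A, B, G}⁺: BG→EF adds E, F; F→CD adds C, D → {A, B, C, D, E, F, G}. Minimal: {B, G}⁺ = {B, C, D, E, F, G}; {A, G}⁺ = {A, G}; {A, B}⁺ = {A, B} — none reach the full schema.
{A, D, E}⁺: DE→G adds G; D→BC adds B, C; BG→EF adds F → {A, B, C, D, E, F, G}. Minimal: {D, E}⁺ = {B, C, D, E, F, G}; {A, E}⁺ = {A, E}; {A, D}⁺ = {A, B, C, D} — none reach the full schema.
{A, D, G}⁺: D→BC adds B, C; BG→EF adds E, F → {A, B, C, D, E, F, G}. Minimal: {D, G}⁺ = {B, C, D, E, F, G}; {A, G}⁺ = {A, G}; {A, D}⁺ = {A, B, C, D} — none reach the full schema.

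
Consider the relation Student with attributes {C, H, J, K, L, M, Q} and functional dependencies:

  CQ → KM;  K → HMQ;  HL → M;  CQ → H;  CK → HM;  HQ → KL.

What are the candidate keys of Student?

(C, J, K); (C, J, Q)

{C, J, K}⁺: K→HMQ adds H, M, Q; HQ→KL adds L → {C, H, J, K, L, M, Q}.
{C, J, Q}⁺: CQ→KM adds K, M; K→HMQ adds H; HQ→KL adds L → {C, H, J, K, L, M, Q}.
Any other superkey contains one of these as a subset, so there are no further candidate keys.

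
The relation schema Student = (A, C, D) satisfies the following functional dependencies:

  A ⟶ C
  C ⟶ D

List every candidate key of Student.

Attribute A never appears on the right-hand side of any dependency, so A must belong to every candidate key.
{A}⁺ = {A, C, D}, which is all of the schema, so {A} is the only candidate key.

A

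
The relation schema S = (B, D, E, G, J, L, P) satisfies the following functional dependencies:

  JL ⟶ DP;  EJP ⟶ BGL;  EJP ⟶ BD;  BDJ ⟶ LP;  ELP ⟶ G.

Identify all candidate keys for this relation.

Attributes E, J never appear on any right-hand side, so every candidate key must contain {E, J}.
{E, J}⁺ = {E, J}, which is not all of the schema, so we must add further attributes.
{E, J, L}⁺: JL→DP adds D, P; EJP→BGL adds B, G → {B, D, E, G, J, L, P}. Minimal: {J, L}⁺ = {D, J, L, P}; {E, L}⁺ = {E, L}; {E, J}⁺ = {E, J} — none reach the full schema.
{E, J, P}⁺: EJP→BGL adds B, G, L; EJP→BD adds D → {B, D, E, G, J, L, P}. Minimal: {J, P}⁺ = {J, P}; {E, P}⁺ = {E, P}; {E, J}⁺ = {E, J} — none reach the full schema.
{B, D, E, J}⁺: BDJ→LP adds L, P; ELP→G adds G → {B, D, E, G, J, L, P}. Minimal: {D, E, J}⁺ = {D, E, J}; {B, E, J}⁺ = {B, E, J}; {B, D, J}⁺ = {B, D, J, L, P}; … — none reach the full schema.

{E, J, L}, {E, J, P}, {B, D, E, J}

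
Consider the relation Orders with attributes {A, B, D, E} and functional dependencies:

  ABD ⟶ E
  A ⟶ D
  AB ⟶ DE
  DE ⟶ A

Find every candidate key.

AB, BDE

Attribute B never appears on the right-hand side of any dependency, so B must belong to every candidate key.
{B}⁺ = {B}, which is not all of the schema, so we must add further attributes.
{A, B}⁺: A→D adds D; AB→DE adds E → {A, B, D, E}. Minimal: {B}⁺ = {B}; {A}⁺ = {A, D} — none reach the full schema.
{B, D, E}⁺: DE→A adds A → {A, B, D, E}. Minimal: {D, E}⁺ = {A, D, E}; {B, E}⁺ = {B, E}; {B, D}⁺ = {B, D} — none reach the full schema.
Any other superkey contains one of these as a subset, so there are no further candidate keys.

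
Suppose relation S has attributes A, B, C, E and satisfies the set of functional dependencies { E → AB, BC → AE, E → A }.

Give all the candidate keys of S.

BC, CE

Attribute C never appears on the right-hand side of any dependency, so C must belong to every candidate key.
{C}⁺ = {C}, which is not all of the schema, so we must add further attributes.
{B, C}⁺: BC→AE adds A, E → {A, B, C, E}. Minimal: {C}⁺ = {C}; {B}⁺ = {B} — none reach the full schema.
{C, E}⁺: E→AB adds A, B → {A, B, C, E}. Minimal: {E}⁺ = {A, B, E}; {C}⁺ = {C} — none reach the full schema.
Any other superkey contains one of these as a subset, so there are no further candidate keys.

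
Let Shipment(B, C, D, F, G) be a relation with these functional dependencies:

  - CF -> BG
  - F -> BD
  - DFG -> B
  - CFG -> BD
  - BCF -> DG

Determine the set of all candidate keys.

{C, F}⁺: CF→BG adds B, G; F→BD adds D → {B, C, D, F, G}.
No other minimal superkey exists.

CF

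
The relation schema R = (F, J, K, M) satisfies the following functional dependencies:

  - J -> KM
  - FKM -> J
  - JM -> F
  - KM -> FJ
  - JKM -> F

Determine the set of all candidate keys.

{J}⁺: J→KM adds K, M; JM→F adds F → {F, J, K, M}.
{K, M}⁺: KM→FJ adds F, J → {F, J, K, M}.

J; KM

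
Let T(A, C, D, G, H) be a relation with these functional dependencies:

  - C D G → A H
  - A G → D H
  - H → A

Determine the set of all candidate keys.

Attributes C, G never appear on any right-hand side, so every candidate key must contain {C, G}.
{C, G}⁺ = {C, G}, which is not all of the schema, so we must add further attributes.
{A, C, G}⁺: AG→DH adds D, H → {A, C, D, G, H}.
{C, D, G}⁺: CDG→AH adds A, H → {A, C, D, G, H}.
{C, G, H}⁺: H→A adds A; AG→DH adds D → {A, C, D, G, H}.
Any other superkey contains one of these as a subset, so there are no further candidate keys.

ACG; CDG; CGH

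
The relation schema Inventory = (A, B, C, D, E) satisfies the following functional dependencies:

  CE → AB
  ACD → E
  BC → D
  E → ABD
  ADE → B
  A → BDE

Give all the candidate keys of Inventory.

AC, CE

Attribute C never appears on the right-hand side of any dependency, so C must belong to every candidate key.
{C}⁺ = {C}, which is not all of the schema, so we must add further attributes.
{A, C}⁺: A→BDE adds B, D, E → {A, B, C, D, E}.
{C, E}⁺: CE→AB adds A, B; BC→D adds D → {A, B, C, D, E}.
Any other superkey contains one of these as a subset, so there are no further candidate keys.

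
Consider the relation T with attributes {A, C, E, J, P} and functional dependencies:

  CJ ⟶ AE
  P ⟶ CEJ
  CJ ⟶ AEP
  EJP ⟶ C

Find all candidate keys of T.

P; CJ

{P}⁺: P→CEJ adds C, E, J; CJ→AEP adds A → {A, C, E, J, P}.
{C, J}⁺: CJ→AE adds A, E; CJ→AEP adds P → {A, C, E, J, P}.
Any other superkey contains one of these as a subset, so there are no further candidate keys.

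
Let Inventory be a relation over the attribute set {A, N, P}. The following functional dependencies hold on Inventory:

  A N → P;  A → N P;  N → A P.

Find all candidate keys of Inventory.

A; N

{A}⁺: A→NP adds N, P → {A, N, P}.
{N}⁺: N→AP adds A, P → {A, N, P}.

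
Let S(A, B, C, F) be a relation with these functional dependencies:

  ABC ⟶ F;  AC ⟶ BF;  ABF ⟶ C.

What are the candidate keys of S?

{A, C}; {A, B, F}

{A, C}⁺: AC→BF adds B, F → {A, B, C, F}.
{A, B, F}⁺: ABF→C adds C → {A, B, C, F}.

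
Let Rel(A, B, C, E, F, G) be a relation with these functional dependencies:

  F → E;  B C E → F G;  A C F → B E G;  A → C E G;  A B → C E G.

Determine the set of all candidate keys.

Attribute A never appears on the right-hand side of any dependency, so A must belong to every candidate key.
{A}⁺ = {A, C, E, G}, which is not all of the schema, so we must add further attributes.
{A, B}⁺: A→CEG adds C, E, G; BCE→FG adds F → {A, B, C, E, F, G}. Minimal: {B}⁺ = {B}; {A}⁺ = {A, C, E, G} — none reach the full schema.
{A, F}⁺: F→E adds E; A→CEG adds C, G; ACF→BEG adds B → {A, B, C, E, F, G}. Minimal: {F}⁺ = {E, F}; {A}⁺ = {A, C, E, G} — none reach the full schema.
Any other superkey contains one of these as a subset, so there are no further candidate keys.

{A, B}, {A, F}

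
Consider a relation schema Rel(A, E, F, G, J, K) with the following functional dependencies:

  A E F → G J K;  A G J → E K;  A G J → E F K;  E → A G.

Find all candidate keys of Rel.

{E, F}⁺: E→AG adds A, G; AEF→GJK adds J, K → {A, E, F, G, J, K}. Minimal: {F}⁺ = {F}; {E}⁺ = {A, E, G} — none reach the full schema.
{E, J}⁺: E→AG adds A, G; AGJ→EK adds K; AGJ→EFK adds F → {A, E, F, G, J, K}. Minimal: {J}⁺ = {J}; {E}⁺ = {A, E, G} — none reach the full schema.
{A, G, J}⁺: AGJ→EK adds E, K; AGJ→EFK adds F → {A, E, F, G, J, K}. Minimal: {G, J}⁺ = {G, J}; {A, J}⁺ = {A, J}; {A, G}⁺ = {A, G} — none reach the full schema.

{E, F}, {E, J}, {A, G, J}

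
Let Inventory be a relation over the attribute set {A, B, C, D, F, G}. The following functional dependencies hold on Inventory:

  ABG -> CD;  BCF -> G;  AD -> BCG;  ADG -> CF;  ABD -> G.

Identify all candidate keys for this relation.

{A, D}⁺: AD→BCG adds B, C, G; ADG→CF adds F → {A, B, C, D, F, G}. Minimal: {D}⁺ = {D}; {A}⁺ = {A} — none reach the full schema.
{A, B, G}⁺: ABG→CD adds C, D; ADG→CF adds F → {A, B, C, D, F, G}. Minimal: {B, G}⁺ = {B, G}; {A, G}⁺ = {A, G}; {A, B}⁺ = {A, B} — none reach the full schema.
{A, B, C, F}⁺: BCF→G adds G; ABG→CD adds D → {A, B, C, D, F, G}. Minimal: {B, C, F}⁺ = {B, C, F, G}; {A, C, F}⁺ = {A, C, F}; {A, B, F}⁺ = {A, B, F}; … — none reach the full schema.
Any other superkey contains one of these as a subset, so there are no further candidate keys.

{A, D}; {A, B, G}; {A, B, C, F}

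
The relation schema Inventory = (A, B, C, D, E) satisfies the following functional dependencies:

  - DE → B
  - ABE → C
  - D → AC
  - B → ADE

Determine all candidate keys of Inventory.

{B}⁺: B→ADE adds A, D, E; ABE→C adds C → {A, B, C, D, E}.
{D, E}⁺: DE→B adds B; D→AC adds A, C → {A, B, C, D, E}. Minimal: {E}⁺ = {E}; {D}⁺ = {A, C, D} — none reach the full schema.
Any other superkey contains one of these as a subset, so there are no further candidate keys.

(B), (D, E)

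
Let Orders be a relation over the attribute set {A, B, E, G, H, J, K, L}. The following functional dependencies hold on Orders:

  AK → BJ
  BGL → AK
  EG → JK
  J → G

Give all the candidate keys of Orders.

(A, E, G, H, L); (A, E, H, J, L); (A, E, H, K, L); (B, E, G, H, L); (B, E, H, J, L)

Attributes E, H, L never appear on any right-hand side, so every candidate key must contain {E, H, L}.
{E, H, L}⁺ = {E, H, L}, which is not all of the schema, so we must add further attributes.
{A, E, G, H, L}⁺: EG→JK adds J, K; AK→BJ adds B → {A, B, E, G, H, J, K, L}. Minimal: {E, G, H, L}⁺ = {E, G, H, J, K, L}; {A, G, H, L}⁺ = {A, G, H, L}; {A, E, H, L}⁺ = {A, E, H, L}; … — none reach the full schema.
{A, E, H, J, L}⁺: J→G adds G; EG→JK adds K; AK→BJ adds B → {A, B, E, G, H, J, K, L}. Minimal: {E, H, J, L}⁺ = {E, G, H, J, K, L}; {A, H, J, L}⁺ = {A, G, H, J, L}; {A, E, J, L}⁺ = {A, B, E, G, J, K, L}; … — none reach the full schema.
{A, E, H, K, L}⁺: AK→BJ adds B, J; J→G adds G → {A, B, E, G, H, J, K, L}. Minimal: {E, H, K, L}⁺ = {E, H, K, L}; {A, H, K, L}⁺ = {A, B, G, H, J, K, L}; {A, E, K, L}⁺ = {A, B, E, G, J, K, L}; … — none reach the full schema.
{B, E, G, H, L}⁺: BGL→AK adds A, K; EG→JK adds J → {A, B, E, G, H, J, K, L}. Minimal: {E, G, H, L}⁺ = {E, G, H, J, K, L}; {B, G, H, L}⁺ = {A, B, G, H, J, K, L}; {B, E, H, L}⁺ = {B, E, H, L}; … — none reach the full schema.
{B, E, H, J, L}⁺: J→G adds G; BGL→AK adds A, K → {A, B, E, G, H, J, K, L}. Minimal: {E, H, J, L}⁺ = {E, G, H, J, K, L}; {B, H, J, L}⁺ = {A, B, G, H, J, K, L}; {B, E, J, L}⁺ = {A, B, E, G, J, K, L}; … — none reach the full schema.
Any other superkey contains one of these as a subset, so there are no further candidate keys.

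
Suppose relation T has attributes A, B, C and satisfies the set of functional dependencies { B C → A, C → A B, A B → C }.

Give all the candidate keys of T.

{C}⁺: C→AB adds A, B → {A, B, C}.
{A, B}⁺: AB→C adds C → {A, B, C}. Minimal: {B}⁺ = {B}; {A}⁺ = {A} — none reach the full schema.
Any other superkey contains one of these as a subset, so there are no further candidate keys.

(C), (A, B)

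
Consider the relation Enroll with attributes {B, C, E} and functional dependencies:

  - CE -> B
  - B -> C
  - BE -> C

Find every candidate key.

(B, E), (C, E)

Attribute E never appears on the right-hand side of any dependency, so E must belong to every candidate key.
{E}⁺ = {E}, which is not all of the schema, so we must add further attributes.
{B, E}⁺: B→C adds C → {B, C, E}. Minimal: {E}⁺ = {E}; {B}⁺ = {B, C} — none reach the full schema.
{C, E}⁺: CE→B adds B → {B, C, E}. Minimal: {E}⁺ = {E}; {C}⁺ = {C} — none reach the full schema.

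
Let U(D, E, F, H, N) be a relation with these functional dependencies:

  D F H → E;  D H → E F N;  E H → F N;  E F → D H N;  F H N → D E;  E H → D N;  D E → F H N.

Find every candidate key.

{D, E}⁺: DE→FHN adds F, H, N → {D, E, F, H, N}. Minimal: {E}⁺ = {E}; {D}⁺ = {D} — none reach the full schema.
{D, H}⁺: DH→EFN adds E, F, N → {D, E, F, H, N}. Minimal: {H}⁺ = {H}; {D}⁺ = {D} — none reach the full schema.
{E, F}⁺: EF→DHN adds D, H, N → {D, E, F, H, N}. Minimal: {F}⁺ = {F}; {E}⁺ = {E} — none reach the full schema.
{E, H}⁺: EH→FN adds F, N; EF→DHN adds D → {D, E, F, H, N}. Minimal: {H}⁺ = {H}; {E}⁺ = {E} — none reach the full schema.
{F, H, N}⁺: FHN→DE adds D, E → {D, E, F, H, N}. Minimal: {H, N}⁺ = {H, N}; {F, N}⁺ = {F, N}; {F, H}⁺ = {F, H} — none reach the full schema.

{D, E}; {D, H}; {E, F}; {E, H}; {F, H, N}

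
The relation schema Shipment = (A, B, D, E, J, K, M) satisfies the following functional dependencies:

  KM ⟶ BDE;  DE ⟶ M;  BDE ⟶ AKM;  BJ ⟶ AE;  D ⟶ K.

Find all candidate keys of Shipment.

(B, D, J), (D, E, J), (D, J, M), (J, K, M)

{B, D, J}⁺: BJ→AE adds A, E; D→K adds K; DE→M adds M → {A, B, D, E, J, K, M}.
{D, E, J}⁺: DE→M adds M; D→K adds K; KM→BDE adds B; BDE→AKM adds A → {A, B, D, E, J, K, M}.
{D, J, M}⁺: D→K adds K; KM→BDE adds B, E; BDE→AKM adds A → {A, B, D, E, J, K, M}.
{J, K, M}⁺: KM→BDE adds B, D, E; BDE→AKM adds A → {A, B, D, E, J, K, M}.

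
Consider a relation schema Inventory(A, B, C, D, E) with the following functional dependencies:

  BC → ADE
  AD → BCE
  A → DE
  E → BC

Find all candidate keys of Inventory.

{A}, {E}, {B, C}

{A}⁺: A→DE adds D, E; E→BC adds B, C → {A, B, C, D, E}.
{E}⁺: E→BC adds B, C; BC→ADE adds A, D → {A, B, C, D, E}.
{B, C}⁺: BC→ADE adds A, D, E → {A, B, C, D, E}.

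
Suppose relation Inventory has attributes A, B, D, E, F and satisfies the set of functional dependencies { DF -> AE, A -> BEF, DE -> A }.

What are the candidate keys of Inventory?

AD, DE, DF

Attribute D never appears on the right-hand side of any dependency, so D must belong to every candidate key.
{D}⁺ = {D}, which is not all of the schema, so we must add further attributes.
{A, D}⁺: A→BEF adds B, E, F → {A, B, D, E, F}. Minimal: {D}⁺ = {D}; {A}⁺ = {A, B, E, F} — none reach the full schema.
{D, E}⁺: DE→A adds A; A→BEF adds B, F → {A, B, D, E, F}. Minimal: {E}⁺ = {E}; {D}⁺ = {D} — none reach the full schema.
{D, F}⁺: DF→AE adds A, E; A→BEF adds B → {A, B, D, E, F}. Minimal: {F}⁺ = {F}; {D}⁺ = {D} — none reach the full schema.
Any other superkey contains one of these as a subset, so there are no further candidate keys.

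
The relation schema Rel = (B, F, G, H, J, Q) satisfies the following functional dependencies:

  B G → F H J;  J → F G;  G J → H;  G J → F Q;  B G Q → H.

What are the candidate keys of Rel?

Attribute B never appears on the right-hand side of any dependency, so B must belong to every candidate key.
{B}⁺ = {B}, which is not all of the schema, so we must add further attributes.
{B, G}⁺: BG→FHJ adds F, H, J; GJ→FQ adds Q → {B, F, G, H, J, Q}. Minimal: {G}⁺ = {G}; {B}⁺ = {B} — none reach the full schema.
{B, J}⁺: J→FG adds F, G; GJ→H adds H; GJ→FQ adds Q → {B, F, G, H, J, Q}. Minimal: {J}⁺ = {F, G, H, J, Q}; {B}⁺ = {B} — none reach the full schema.
Any other superkey contains one of these as a subset, so there are no further candidate keys.

(B, G); (B, J)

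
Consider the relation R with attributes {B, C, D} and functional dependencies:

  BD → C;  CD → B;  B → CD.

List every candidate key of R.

(B); (C, D)

{B}⁺: B→CD adds C, D → {B, C, D}.
{C, D}⁺: CD→B adds B → {B, C, D}. Minimal: {D}⁺ = {D}; {C}⁺ = {C} — none reach the full schema.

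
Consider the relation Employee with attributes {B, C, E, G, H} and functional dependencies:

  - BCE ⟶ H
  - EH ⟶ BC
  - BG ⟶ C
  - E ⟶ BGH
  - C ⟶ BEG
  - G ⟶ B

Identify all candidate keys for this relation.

(C), (E), (G)

{C}⁺: C→BEG adds B, E, G; BCE→H adds H → {B, C, E, G, H}.
{E}⁺: E→BGH adds B, G, H; EH→BC adds C → {B, C, E, G, H}.
{G}⁺: G→B adds B; BG→C adds C; C→BEG adds E; BCE→H adds H → {B, C, E, G, H}.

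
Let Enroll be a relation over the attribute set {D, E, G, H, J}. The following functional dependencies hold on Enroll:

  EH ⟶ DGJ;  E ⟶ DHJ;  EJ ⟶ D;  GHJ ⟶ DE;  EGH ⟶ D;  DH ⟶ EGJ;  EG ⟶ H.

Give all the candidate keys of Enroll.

{E}⁺: E→DHJ adds D, H, J; DH→EGJ adds G → {D, E, G, H, J}.
{D, H}⁺: DH→EGJ adds E, G, J → {D, E, G, H, J}. Minimal: {H}⁺ = {H}; {D}⁺ = {D} — none reach the full schema.
{G, H, J}⁺: GHJ→DE adds D, E → {D, E, G, H, J}. Minimal: {H, J}⁺ = {H, J}; {G, J}⁺ = {G, J}; {G, H}⁺ = {G, H} — none reach the full schema.
Any other superkey contains one of these as a subset, so there are no further candidate keys.

(E), (D, H), (G, H, J)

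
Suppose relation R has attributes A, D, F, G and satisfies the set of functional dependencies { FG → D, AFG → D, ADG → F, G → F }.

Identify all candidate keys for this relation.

Attributes A, G never appear on any right-hand side, so every candidate key must contain {A, G}.
{A, G}⁺ = {A, D, F, G}, which is all of the schema, so {A, G} is the only candidate key.

(A, G)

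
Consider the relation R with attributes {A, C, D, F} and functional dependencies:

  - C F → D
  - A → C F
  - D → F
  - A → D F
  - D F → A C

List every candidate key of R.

{A}, {D}, {C, F}

{A}⁺: A→CF adds C, F; A→DF adds D → {A, C, D, F}.
{D}⁺: D→F adds F; DF→AC adds A, C → {A, C, D, F}.
{C, F}⁺: CF→D adds D; DF→AC adds A → {A, C, D, F}. Minimal: {F}⁺ = {F}; {C}⁺ = {C} — none reach the full schema.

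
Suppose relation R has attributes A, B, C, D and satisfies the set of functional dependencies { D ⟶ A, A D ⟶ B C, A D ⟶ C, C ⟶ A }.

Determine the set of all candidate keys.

(D)

Attribute D never appears on the right-hand side of any dependency, so D must belong to every candidate key.
{D}⁺ = {A, B, C, D}, which is all of the schema, so {D} is the only candidate key.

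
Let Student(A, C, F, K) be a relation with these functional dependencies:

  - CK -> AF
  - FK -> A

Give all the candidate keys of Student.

{C, K}

Attributes C, K never appear on any right-hand side, so every candidate key must contain {C, K}.
{C, K}⁺ = {A, C, F, K}, which is all of the schema, so {C, K} is the only candidate key.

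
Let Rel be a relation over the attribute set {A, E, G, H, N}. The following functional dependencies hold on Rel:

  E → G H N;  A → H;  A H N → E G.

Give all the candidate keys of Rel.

{A, E}, {A, N}

Attribute A never appears on the right-hand side of any dependency, so A must belong to every candidate key.
{A}⁺ = {A, H}, which is not all of the schema, so we must add further attributes.
{A, E}⁺: E→GHN adds G, H, N → {A, E, G, H, N}. Minimal: {E}⁺ = {E, G, H, N}; {A}⁺ = {A, H} — none reach the full schema.
{A, N}⁺: A→H adds H; AHN→EG adds E, G → {A, E, G, H, N}. Minimal: {N}⁺ = {N}; {A}⁺ = {A, H} — none reach the full schema.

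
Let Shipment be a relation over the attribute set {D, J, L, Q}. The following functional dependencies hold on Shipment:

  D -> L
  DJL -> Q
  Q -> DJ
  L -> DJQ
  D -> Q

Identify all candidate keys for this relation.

(D), (L), (Q)

{D}⁺: D→L adds L; L→DJQ adds J, Q → {D, J, L, Q}.
{L}⁺: L→DJQ adds D, J, Q → {D, J, L, Q}.
{Q}⁺: Q→DJ adds D, J; D→L adds L → {D, J, L, Q}.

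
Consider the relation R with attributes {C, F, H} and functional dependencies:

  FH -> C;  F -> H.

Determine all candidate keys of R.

(F)

Attribute F never appears on the right-hand side of any dependency, so F must belong to every candidate key.
{F}⁺ = {C, F, H}, which is all of the schema, so {F} is the only candidate key.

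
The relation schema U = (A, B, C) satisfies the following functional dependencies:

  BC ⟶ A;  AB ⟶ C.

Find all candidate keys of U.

AB, BC

Attribute B never appears on the right-hand side of any dependency, so B must belong to every candidate key.
{B}⁺ = {B}, which is not all of the schema, so we must add further attributes.
{A, B}⁺: AB→C adds C → {A, B, C}. Minimal: {B}⁺ = {B}; {A}⁺ = {A} — none reach the full schema.
{B, C}⁺: BC→A adds A → {A, B, C}. Minimal: {C}⁺ = {C}; {B}⁺ = {B} — none reach the full schema.
Any other superkey contains one of these as a subset, so there are no further candidate keys.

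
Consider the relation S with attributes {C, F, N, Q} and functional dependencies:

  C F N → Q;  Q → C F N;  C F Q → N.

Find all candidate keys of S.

{Q}, {C, F, N}

{Q}⁺: Q→CFN adds C, F, N → {C, F, N, Q}.
{C, F, N}⁺: CFN→Q adds Q → {C, F, N, Q}. Minimal: {F, N}⁺ = {F, N}; {C, N}⁺ = {C, N}; {C, F}⁺ = {C, F} — none reach the full schema.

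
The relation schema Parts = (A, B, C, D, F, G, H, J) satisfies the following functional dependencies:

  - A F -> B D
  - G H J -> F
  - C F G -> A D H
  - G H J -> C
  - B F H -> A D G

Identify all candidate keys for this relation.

{G, H, J}, {A, F, H, J}, {B, F, H, J}, {C, F, G, J}

Attribute J never appears on the right-hand side of any dependency, so J must belong to every candidate key.
{J}⁺ = {J}, which is not all of the schema, so we must add further attributes.
{G, H, J}⁺: GHJ→F adds F; GHJ→C adds C; CFG→ADH adds A, D; AF→BD adds B → {A, B, C, D, F, G, H, J}. Minimal: {H, J}⁺ = {H, J}; {G, J}⁺ = {G, J}; {G, H}⁺ = {G, H} — none reach the full schema.
{A, F, H, J}⁺: AF→BD adds B, D; BFH→ADG adds G; GHJ→C adds C → {A, B, C, D, F, G, H, J}. Minimal: {F, H, J}⁺ = {F, H, J}; {A, H, J}⁺ = {A, H, J}; {A, F, J}⁺ = {A, B, D, F, J}; … — none reach the full schema.
{B, F, H, J}⁺: BFH→ADG adds A, D, G; GHJ→C adds C → {A, B, C, D, F, G, H, J}. Minimal: {F, H, J}⁺ = {F, H, J}; {B, H, J}⁺ = {B, H, J}; {B, F, J}⁺ = {B, F, J}; … — none reach the full schema.
{C, F, G, J}⁺: CFG→ADH adds A, D, H; AF→BD adds B → {A, B, C, D, F, G, H, J}. Minimal: {F, G, J}⁺ = {F, G, J}; {C, G, J}⁺ = {C, G, J}; {C, F, J}⁺ = {C, F, J}; … — none reach the full schema.
Any other superkey contains one of these as a subset, so there are no further candidate keys.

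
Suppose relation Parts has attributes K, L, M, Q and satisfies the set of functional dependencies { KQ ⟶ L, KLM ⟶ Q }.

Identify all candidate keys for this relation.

{K, L, M}, {K, M, Q}

Attributes K, M never appear on any right-hand side, so every candidate key must contain {K, M}.
{K, M}⁺ = {K, M}, which is not all of the schema, so we must add further attributes.
{K, L, M}⁺: KLM→Q adds Q → {K, L, M, Q}. Minimal: {L, M}⁺ = {L, M}; {K, M}⁺ = {K, M}; {K, L}⁺ = {K, L} — none reach the full schema.
{K, M, Q}⁺: KQ→L adds L → {K, L, M, Q}. Minimal: {M, Q}⁺ = {M, Q}; {K, Q}⁺ = {K, L, Q}; {K, M}⁺ = {K, M} — none reach the full schema.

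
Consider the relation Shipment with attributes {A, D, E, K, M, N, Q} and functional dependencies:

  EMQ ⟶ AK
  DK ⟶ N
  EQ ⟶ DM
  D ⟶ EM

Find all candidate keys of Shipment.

Attribute Q never appears on the right-hand side of any dependency, so Q must belong to every candidate key.
{Q}⁺ = {Q}, which is not all of the schema, so we must add further attributes.
{D, Q}⁺: D→EM adds E, M; EMQ→AK adds A, K; DK→N adds N → {A, D, E, K, M, N, Q}. Minimal: {Q}⁺ = {Q}; {D}⁺ = {D, E, M} — none reach the full schema.
{E, Q}⁺: EQ→DM adds D, M; EMQ→AK adds A, K; DK→N adds N → {A, D, E, K, M, N, Q}. Minimal: {Q}⁺ = {Q}; {E}⁺ = {E} — none reach the full schema.

{D, Q}, {E, Q}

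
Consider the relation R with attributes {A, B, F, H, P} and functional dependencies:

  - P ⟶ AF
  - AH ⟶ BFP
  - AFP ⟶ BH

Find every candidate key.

(P); (A, H)

{P}⁺: P→AF adds A, F; AFP→BH adds B, H → {A, B, F, H, P}.
{A, H}⁺: AH→BFP adds B, F, P → {A, B, F, H, P}. Minimal: {H}⁺ = {H}; {A}⁺ = {A} — none reach the full schema.
Any other superkey contains one of these as a subset, so there are no further candidate keys.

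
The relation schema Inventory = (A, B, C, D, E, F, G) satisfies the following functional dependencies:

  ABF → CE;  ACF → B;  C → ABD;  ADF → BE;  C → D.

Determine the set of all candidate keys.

CFG, ABFG, ADFG

Attributes F, G never appear on any right-hand side, so every candidate key must contain {F, G}.
{F, G}⁺ = {F, G}, which is not all of the schema, so we must add further attributes.
{C, F, G}⁺: C→ABD adds A, B, D; ADF→BE adds E → {A, B, C, D, E, F, G}. Minimal: {F, G}⁺ = {F, G}; {C, G}⁺ = {A, B, C, D, G}; {C, F}⁺ = {A, B, C, D, E, F} — none reach the full schema.
{A, B, F, G}⁺: ABF→CE adds C, E; C→ABD adds D → {A, B, C, D, E, F, G}. Minimal: {B, F, G}⁺ = {B, F, G}; {A, F, G}⁺ = {A, F, G}; {A, B, G}⁺ = {A, B, G}; … — none reach the full schema.
{A, D, F, G}⁺: ADF→BE adds B, E; ABF→CE adds C → {A, B, C, D, E, F, G}. Minimal: {D, F, G}⁺ = {D, F, G}; {A, F, G}⁺ = {A, F, G}; {A, D, G}⁺ = {A, D, G}; … — none reach the full schema.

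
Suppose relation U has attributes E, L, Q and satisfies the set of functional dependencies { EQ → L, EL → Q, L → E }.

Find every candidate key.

L, EQ

{L}⁺: L→E adds E; EL→Q adds Q → {E, L, Q}.
{E, Q}⁺: EQ→L adds L → {E, L, Q}.
Any other superkey contains one of these as a subset, so there are no further candidate keys.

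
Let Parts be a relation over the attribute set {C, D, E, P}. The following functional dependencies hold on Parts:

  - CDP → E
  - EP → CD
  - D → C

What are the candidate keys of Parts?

Attribute P never appears on the right-hand side of any dependency, so P must belong to every candidate key.
{P}⁺ = {P}, which is not all of the schema, so we must add further attributes.
{D, P}⁺: D→C adds C; CDP→E adds E → {C, D, E, P}. Minimal: {P}⁺ = {P}; {D}⁺ = {C, D} — none reach the full schema.
{E, P}⁺: EP→CD adds C, D → {C, D, E, P}. Minimal: {P}⁺ = {P}; {E}⁺ = {E} — none reach the full schema.

DP, EP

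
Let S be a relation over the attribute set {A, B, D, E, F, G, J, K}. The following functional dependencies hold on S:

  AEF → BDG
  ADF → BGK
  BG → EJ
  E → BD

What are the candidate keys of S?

{A, D, F}⁺: ADF→BGK adds B, G, K; BG→EJ adds E, J → {A, B, D, E, F, G, J, K}.
{A, E, F}⁺: AEF→BDG adds B, D, G; ADF→BGK adds K; BG→EJ adds J → {A, B, D, E, F, G, J, K}.
{A, B, F, G}⁺: BG→EJ adds E, J; E→BD adds D; ADF→BGK adds K → {A, B, D, E, F, G, J, K}.

{A, D, F}, {A, E, F}, {A, B, F, G}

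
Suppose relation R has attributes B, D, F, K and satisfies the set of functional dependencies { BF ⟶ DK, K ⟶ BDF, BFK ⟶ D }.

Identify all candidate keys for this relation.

{K}; {B, F}

{K}⁺: K→BDF adds B, D, F → {B, D, F, K}.
{B, F}⁺: BF→DK adds D, K → {B, D, F, K}. Minimal: {F}⁺ = {F}; {B}⁺ = {B} — none reach the full schema.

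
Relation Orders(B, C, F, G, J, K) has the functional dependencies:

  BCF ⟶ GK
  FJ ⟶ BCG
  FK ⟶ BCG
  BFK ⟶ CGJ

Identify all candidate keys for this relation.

{F, J}⁺: FJ→BCG adds B, C, G; BCF→GK adds K → {B, C, F, G, J, K}. Minimal: {J}⁺ = {J}; {F}⁺ = {F} — none reach the full schema.
{F, K}⁺: FK→BCG adds B, C, G; BFK→CGJ adds J → {B, C, F, G, J, K}. Minimal: {K}⁺ = {K}; {F}⁺ = {F} — none reach the full schema.
{B, C, F}⁺: BCF→GK adds G, K; BFK→CGJ adds J → {B, C, F, G, J, K}. Minimal: {C, F}⁺ = {C, F}; {B, F}⁺ = {B, F}; {B, C}⁺ = {B, C} — none reach the full schema.
Any other superkey contains one of these as a subset, so there are no further candidate keys.

(F, J), (F, K), (B, C, F)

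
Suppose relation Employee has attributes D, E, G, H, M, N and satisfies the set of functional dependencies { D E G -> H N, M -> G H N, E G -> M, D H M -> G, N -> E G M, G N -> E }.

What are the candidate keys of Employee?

{D, M}, {D, N}, {D, E, G}

Attribute D never appears on the right-hand side of any dependency, so D must belong to every candidate key.
{D}⁺ = {D}, which is not all of the schema, so we must add further attributes.
{D, M}⁺: M→GHN adds G, H, N; N→EGM adds E → {D, E, G, H, M, N}.
{D, N}⁺: N→EGM adds E, G, M; DEG→HN adds H → {D, E, G, H, M, N}.
{D, E, G}⁺: DEG→HN adds H, N; EG→M adds M → {D, E, G, H, M, N}.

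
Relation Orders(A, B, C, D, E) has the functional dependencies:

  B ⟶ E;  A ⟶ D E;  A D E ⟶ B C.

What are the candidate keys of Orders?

Attribute A never appears on the right-hand side of any dependency, so A must belong to every candidate key.
{A}⁺ = {A, B, C, D, E}, which is all of the schema, so {A} is the only candidate key.

{A}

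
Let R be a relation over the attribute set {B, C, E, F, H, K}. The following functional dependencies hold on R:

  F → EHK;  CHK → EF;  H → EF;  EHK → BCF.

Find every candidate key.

{F}⁺: F→EHK adds E, H, K; EHK→BCF adds B, C → {B, C, E, F, H, K}.
{H}⁺: H→EF adds E, F; F→EHK adds K; EHK→BCF adds B, C → {B, C, E, F, H, K}.

{F}, {H}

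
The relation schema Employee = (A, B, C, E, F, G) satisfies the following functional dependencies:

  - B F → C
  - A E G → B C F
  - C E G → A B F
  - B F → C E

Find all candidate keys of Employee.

(A, E, G), (B, F, G), (C, E, G)

Attribute G never appears on the right-hand side of any dependency, so G must belong to every candidate key.
{G}⁺ = {G}, which is not all of the schema, so we must add further attributes.
{A, E, G}⁺: AEG→BCF adds B, C, F → {A, B, C, E, F, G}. Minimal: {E, G}⁺ = {E, G}; {A, G}⁺ = {A, G}; {A, E}⁺ = {A, E} — none reach the full schema.
{B, F, G}⁺: BF→C adds C; BF→CE adds E; CEG→ABF adds A → {A, B, C, E, F, G}. Minimal: {F, G}⁺ = {F, G}; {B, G}⁺ = {B, G}; {B, F}⁺ = {B, C, E, F} — none reach the full schema.
{C, E, G}⁺: CEG→ABF adds A, B, F → {A, B, C, E, F, G}. Minimal: {E, G}⁺ = {E, G}; {C, G}⁺ = {C, G}; {C, E}⁺ = {C, E} — none reach the full schema.
Any other superkey contains one of these as a subset, so there are no further candidate keys.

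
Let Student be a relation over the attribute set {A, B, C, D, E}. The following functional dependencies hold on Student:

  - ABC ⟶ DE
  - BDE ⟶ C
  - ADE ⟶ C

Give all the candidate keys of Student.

Attributes A, B never appear on any right-hand side, so every candidate key must contain {A, B}.
{A, B}⁺ = {A, B}, which is not all of the schema, so we must add further attributes.
{A, B, C}⁺: ABC→DE adds D, E → {A, B, C, D, E}. Minimal: {B, C}⁺ = {B, C}; {A, C}⁺ = {A, C}; {A, B}⁺ = {A, B} — none reach the full schema.
{A, B, D, E}⁺: BDE→C adds C → {A, B, C, D, E}. Minimal: {B, D, E}⁺ = {B, C, D, E}; {A, D, E}⁺ = {A, C, D, E}; {A, B, E}⁺ = {A, B, E}; … — none reach the full schema.

ABC; ABDE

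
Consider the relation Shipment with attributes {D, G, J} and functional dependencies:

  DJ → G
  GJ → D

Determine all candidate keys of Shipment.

{D, J}, {G, J}

{D, J}⁺: DJ→G adds G → {D, G, J}. Minimal: {J}⁺ = {J}; {D}⁺ = {D} — none reach the full schema.
{G, J}⁺: GJ→D adds D → {D, G, J}. Minimal: {J}⁺ = {J}; {G}⁺ = {G} — none reach the full schema.
Any other superkey contains one of these as a subset, so there are no further candidate keys.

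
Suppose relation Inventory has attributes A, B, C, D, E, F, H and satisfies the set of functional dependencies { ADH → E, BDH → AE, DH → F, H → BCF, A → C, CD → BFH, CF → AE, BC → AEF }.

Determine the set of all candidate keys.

Attribute D never appears on the right-hand side of any dependency, so D must belong to every candidate key.
{D}⁺ = {D}, which is not all of the schema, so we must add further attributes.
{A, D}⁺: A→C adds C; CD→BFH adds B, F, H; CF→AE adds E → {A, B, C, D, E, F, H}.
{C, D}⁺: CD→BFH adds B, F, H; CF→AE adds A, E → {A, B, C, D, E, F, H}.
{D, H}⁺: DH→F adds F; H→BCF adds B, C; CF→AE adds A, E → {A, B, C, D, E, F, H}.

AD, CD, DH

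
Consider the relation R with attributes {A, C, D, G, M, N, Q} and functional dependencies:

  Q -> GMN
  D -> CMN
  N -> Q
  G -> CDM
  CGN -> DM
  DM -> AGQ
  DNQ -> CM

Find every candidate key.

{D}⁺: D→CMN adds C, M, N; N→Q adds Q; DM→AGQ adds A, G → {A, C, D, G, M, N, Q}.
{G}⁺: G→CDM adds C, D, M; DM→AGQ adds A, Q; Q→GMN adds N → {A, C, D, G, M, N, Q}.
{N}⁺: N→Q adds Q; Q→GMN adds G, M; G→CDM adds C, D; DM→AGQ adds A → {A, C, D, G, M, N, Q}.
{Q}⁺: Q→GMN adds G, M, N; G→CDM adds C, D; DM→AGQ adds A → {A, C, D, G, M, N, Q}.

{D}; {G}; {N}; {Q}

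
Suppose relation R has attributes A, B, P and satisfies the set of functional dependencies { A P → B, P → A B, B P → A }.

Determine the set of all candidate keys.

Attribute P never appears on the right-hand side of any dependency, so P must belong to every candidate key.
{P}⁺ = {A, B, P}, which is all of the schema, so {P} is the only candidate key.

(P)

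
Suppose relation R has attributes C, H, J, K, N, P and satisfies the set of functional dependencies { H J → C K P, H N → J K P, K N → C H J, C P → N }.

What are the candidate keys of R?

{H, J}⁺: HJ→CKP adds C, K, P; CP→N adds N → {C, H, J, K, N, P}. Minimal: {J}⁺ = {J}; {H}⁺ = {H} — none reach the full schema.
{H, N}⁺: HN→JKP adds J, K, P; KN→CHJ adds C → {C, H, J, K, N, P}. Minimal: {N}⁺ = {N}; {H}⁺ = {H} — none reach the full schema.
{K, N}⁺: KN→CHJ adds C, H, J; HJ→CKP adds P → {C, H, J, K, N, P}. Minimal: {N}⁺ = {N}; {K}⁺ = {K} — none reach the full schema.
{C, H, P}⁺: CP→N adds N; HN→JKP adds J, K → {C, H, J, K, N, P}. Minimal: {H, P}⁺ = {H, P}; {C, P}⁺ = {C, N, P}; {C, H}⁺ = {C, H} — none reach the full schema.
{C, K, P}⁺: CP→N adds N; KN→CHJ adds H, J → {C, H, J, K, N, P}. Minimal: {K, P}⁺ = {K, P}; {C, P}⁺ = {C, N, P}; {C, K}⁺ = {C, K} — none reach the full schema.
Any other superkey contains one of these as a subset, so there are no further candidate keys.

{H, J}, {H, N}, {K, N}, {C, H, P}, {C, K, P}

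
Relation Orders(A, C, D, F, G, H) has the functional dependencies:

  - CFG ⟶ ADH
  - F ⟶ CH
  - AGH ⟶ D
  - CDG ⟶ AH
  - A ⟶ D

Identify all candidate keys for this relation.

Attributes F, G never appear on any right-hand side, so every candidate key must contain {F, G}.
{F, G}⁺ = {A, C, D, F, G, H}, which is all of the schema, so {F, G} is the only candidate key.

{F, G}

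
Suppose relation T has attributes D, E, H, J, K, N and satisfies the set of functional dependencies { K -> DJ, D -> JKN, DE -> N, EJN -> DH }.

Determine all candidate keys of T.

(D, E), (E, K), (E, J, N)

Attribute E never appears on the right-hand side of any dependency, so E must belong to every candidate key.
{E}⁺ = {E}, which is not all of the schema, so we must add further attributes.
{D, E}⁺: D→JKN adds J, K, N; EJN→DH adds H → {D, E, H, J, K, N}.
{E, K}⁺: K→DJ adds D, J; D→JKN adds N; EJN→DH adds H → {D, E, H, J, K, N}.
{E, J, N}⁺: EJN→DH adds D, H; D→JKN adds K → {D, E, H, J, K, N}.
Any other superkey contains one of these as a subset, so there are no further candidate keys.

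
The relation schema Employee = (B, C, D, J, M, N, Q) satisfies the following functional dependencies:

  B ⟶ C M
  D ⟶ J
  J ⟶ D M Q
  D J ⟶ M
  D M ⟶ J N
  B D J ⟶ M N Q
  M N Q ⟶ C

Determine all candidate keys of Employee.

Attribute B never appears on the right-hand side of any dependency, so B must belong to every candidate key.
{B}⁺ = {B, C, M}, which is not all of the schema, so we must add further attributes.
{B, D}⁺: B→CM adds C, M; D→J adds J; J→DMQ adds Q; DM→JN adds N → {B, C, D, J, M, N, Q}.
{B, J}⁺: B→CM adds C, M; J→DMQ adds D, Q; DM→JN adds N → {B, C, D, J, M, N, Q}.
Any other superkey contains one of these as a subset, so there are no further candidate keys.

(B, D); (B, J)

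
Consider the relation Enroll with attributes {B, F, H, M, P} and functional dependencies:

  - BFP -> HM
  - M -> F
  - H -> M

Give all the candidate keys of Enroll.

BFP, BHP, BMP

{B, F, P}⁺: BFP→HM adds H, M → {B, F, H, M, P}. Minimal: {F, P}⁺ = {F, P}; {B, P}⁺ = {B, P}; {B, F}⁺ = {B, F} — none reach the full schema.
{B, H, P}⁺: H→M adds M; M→F adds F → {B, F, H, M, P}. Minimal: {H, P}⁺ = {F, H, M, P}; {B, P}⁺ = {B, P}; {B, H}⁺ = {B, F, H, M} — none reach the full schema.
{B, M, P}⁺: M→F adds F; BFP→HM adds H → {B, F, H, M, P}. Minimal: {M, P}⁺ = {F, M, P}; {B, P}⁺ = {B, P}; {B, M}⁺ = {B, F, M} — none reach the full schema.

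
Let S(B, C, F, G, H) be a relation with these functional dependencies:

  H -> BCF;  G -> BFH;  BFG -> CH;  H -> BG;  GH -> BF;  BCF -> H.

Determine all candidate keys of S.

G, H, BCF

{G}⁺: G→BFH adds B, F, H; BFG→CH adds C → {B, C, F, G, H}.
{H}⁺: H→BCF adds B, C, F; H→BG adds G → {B, C, F, G, H}.
{B, C, F}⁺: BCF→H adds H; H→BG adds G → {B, C, F, G, H}.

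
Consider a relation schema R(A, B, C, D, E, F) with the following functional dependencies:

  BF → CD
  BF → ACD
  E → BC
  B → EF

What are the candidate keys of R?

{B}; {E}

{B}⁺: B→EF adds E, F; BF→CD adds C, D; BF→ACD adds A → {A, B, C, D, E, F}.
{E}⁺: E→BC adds B, C; B→EF adds F; BF→CD adds D; BF→ACD adds A → {A, B, C, D, E, F}.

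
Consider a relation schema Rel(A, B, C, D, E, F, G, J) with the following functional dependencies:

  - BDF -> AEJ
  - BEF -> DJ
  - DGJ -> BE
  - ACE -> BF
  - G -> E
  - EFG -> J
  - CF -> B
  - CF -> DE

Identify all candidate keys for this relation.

{A, C, G}⁺: G→E adds E; ACE→BF adds B, F; EFG→J adds J; CF→DE adds D → {A, B, C, D, E, F, G, J}.
{C, F, G}⁺: G→E adds E; EFG→J adds J; CF→B adds B; CF→DE adds D; BDF→AEJ adds A → {A, B, C, D, E, F, G, J}.

{A, C, G}, {C, F, G}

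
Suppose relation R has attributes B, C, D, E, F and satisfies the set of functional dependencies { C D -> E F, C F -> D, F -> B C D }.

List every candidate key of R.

F; CD

{F}⁺: F→BCD adds B, C, D; CD→EF adds E → {B, C, D, E, F}.
{C, D}⁺: CD→EF adds E, F; F→BCD adds B → {B, C, D, E, F}. Minimal: {D}⁺ = {D}; {C}⁺ = {C} — none reach the full schema.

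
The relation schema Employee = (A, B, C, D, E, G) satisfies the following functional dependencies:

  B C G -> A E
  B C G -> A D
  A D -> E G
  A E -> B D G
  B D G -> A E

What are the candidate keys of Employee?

Attribute C never appears on the right-hand side of any dependency, so C must belong to every candidate key.
{C}⁺ = {C}, which is not all of the schema, so we must add further attributes.
{A, C, D}⁺: AD→EG adds E, G; AE→BDG adds B → {A, B, C, D, E, G}.
{A, C, E}⁺: AE→BDG adds B, D, G → {A, B, C, D, E, G}.
{B, C, G}⁺: BCG→AE adds A, E; BCG→AD adds D → {A, B, C, D, E, G}.

{A, C, D}, {A, C, E}, {B, C, G}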